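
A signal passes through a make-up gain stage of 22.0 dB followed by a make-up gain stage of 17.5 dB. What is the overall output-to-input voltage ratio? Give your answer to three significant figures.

Net gain = 22.0 + 17.5 = 39.5 dB.
Voltage ratio = 10^(39.5/20) = 94.4.

94.4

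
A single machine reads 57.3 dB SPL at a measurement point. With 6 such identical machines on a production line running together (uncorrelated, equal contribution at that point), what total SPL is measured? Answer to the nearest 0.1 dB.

65.1 dB SPL

6 equal incoherent sources raise the level by 10·log₁₀(6) = 7.78 dB.
L_total = 57.3 + 7.78 = 65.1 dB SPL.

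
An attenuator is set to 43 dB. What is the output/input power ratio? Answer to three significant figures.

Power ratio = 10^(dB/10).
10^(-43/10) = 10^(-4.300) = 0.0000501.

0.0000501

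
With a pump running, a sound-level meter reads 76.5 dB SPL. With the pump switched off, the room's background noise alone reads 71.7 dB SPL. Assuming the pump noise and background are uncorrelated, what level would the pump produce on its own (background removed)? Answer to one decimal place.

Background correction is a power subtraction:
L_src = 10·log₁₀(10^(76.5/10) − 10^(71.7/10)) = 10·log₁₀(29880000) = 74.8 dB SPL.

74.8 dB SPL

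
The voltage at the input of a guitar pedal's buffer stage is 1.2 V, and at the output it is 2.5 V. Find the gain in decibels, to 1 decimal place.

6.4 dB

Voltage is an amplitude quantity, so gain = 20·log₁₀(V_out/V_in).
20·log₁₀(2.5/1.2) = 20·log₁₀(2.083) = 6.4 dB.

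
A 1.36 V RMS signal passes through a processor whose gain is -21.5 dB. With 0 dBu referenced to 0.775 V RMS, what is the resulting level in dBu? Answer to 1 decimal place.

-16.6 dBu

Input level: 20·log₁₀(1.36/0.775) = 4.88 dBu.
Output: 4.88 − 21.5 = -16.6 dBu.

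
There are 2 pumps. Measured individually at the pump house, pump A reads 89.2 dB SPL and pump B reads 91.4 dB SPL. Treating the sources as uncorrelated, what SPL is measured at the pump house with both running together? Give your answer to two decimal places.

93.45 dB SPL

Add the sources as powers (linear), then convert back to dB:
L_total = 10·log₁₀(10^(89.2/10) + 10^(91.4/10)) = 10·log₁₀(2212000000) = 93.45 dB SPL.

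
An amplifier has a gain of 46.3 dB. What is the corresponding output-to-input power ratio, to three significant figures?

Power ratio = 10^(dB/10).
10^(46.3/10) = 10^(4.630) = 42700.

42700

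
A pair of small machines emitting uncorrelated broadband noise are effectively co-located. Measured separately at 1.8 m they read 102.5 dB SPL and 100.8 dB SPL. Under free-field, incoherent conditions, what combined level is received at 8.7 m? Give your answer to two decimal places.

91.06 dB SPL

Combined at 1.8 m: 10·log₁₀(10^(102.5/10)+10^(100.8/10)) = 104.743 dB SPL.
Then apply −20·log₁₀(8.7/1.8) = -13.685 dB → 91.06 dB SPL.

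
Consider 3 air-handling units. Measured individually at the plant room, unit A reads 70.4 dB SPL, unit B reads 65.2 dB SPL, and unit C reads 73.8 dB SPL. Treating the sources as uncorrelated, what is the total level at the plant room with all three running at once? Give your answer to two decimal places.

75.83 dB SPL

Incoherent sources sum as intensities:
L_total = 10·log₁₀(10^(70.4/10) + 10^(65.2/10) + 10^(73.8/10)) = 10·log₁₀(38260000) = 75.83 dB SPL.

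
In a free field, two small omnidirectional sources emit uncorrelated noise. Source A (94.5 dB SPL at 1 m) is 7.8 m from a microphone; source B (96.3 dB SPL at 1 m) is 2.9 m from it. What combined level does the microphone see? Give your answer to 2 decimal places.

87.43 dB SPL

At the listener: L_A = 94.5 − 20·log₁₀(7.8) = 76.658 dB; L_B = 96.3 − 20·log₁₀(2.9) = 87.052 dB.
Combined: 10·log₁₀(10^(76.658/10)+10^(87.052/10)) = 87.43 dB SPL.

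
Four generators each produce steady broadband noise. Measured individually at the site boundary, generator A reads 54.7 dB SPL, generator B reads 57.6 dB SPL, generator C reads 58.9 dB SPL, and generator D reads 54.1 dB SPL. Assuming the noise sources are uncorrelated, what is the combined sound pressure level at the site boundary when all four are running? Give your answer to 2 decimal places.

Add the sources as powers (linear), then convert back to dB:
L_total = 10·log₁₀(10^(54.7/10) + 10^(57.6/10) + 10^(58.9/10) + 10^(54.1/10)) = 10·log₁₀(1904000) = 62.80 dB SPL.

62.80 dB SPL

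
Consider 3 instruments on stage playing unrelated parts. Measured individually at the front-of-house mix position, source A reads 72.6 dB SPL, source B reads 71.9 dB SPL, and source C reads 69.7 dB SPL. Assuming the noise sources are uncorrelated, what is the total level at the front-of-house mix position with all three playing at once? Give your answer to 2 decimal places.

Uncorrelated sources add in intensity (power), not in dB.
L_total = 10·log₁₀(10^(72.6/10) + 10^(71.9/10) + 10^(69.7/10)) = 10·log₁₀(43020000) = 76.34 dB SPL.

76.34 dB SPL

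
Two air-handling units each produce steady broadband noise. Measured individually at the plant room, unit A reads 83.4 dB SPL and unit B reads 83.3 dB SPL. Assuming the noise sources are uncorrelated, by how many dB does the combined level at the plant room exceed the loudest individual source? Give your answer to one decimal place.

Add the sources as powers (linear), then convert back to dB:
L_total = 10·log₁₀(10^(83.4/10) + 10^(83.3/10)) = 86.36 dB SPL.
Excess over the loudest (83.4 dB): 86.36 − 83.4 = 3.0 dB.

3.0 dB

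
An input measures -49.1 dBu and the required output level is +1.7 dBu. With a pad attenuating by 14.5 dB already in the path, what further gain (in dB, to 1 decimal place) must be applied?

65.3 dB

The required make-up gain is the shortfall in the dB sum.
G = +1.7 − (-49.1) + 14.5 = 65.3 dB.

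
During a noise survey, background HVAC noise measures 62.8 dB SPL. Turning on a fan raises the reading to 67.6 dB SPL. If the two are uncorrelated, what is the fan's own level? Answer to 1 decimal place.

Background correction is a power subtraction:
L_src = 10·log₁₀(10^(67.6/10) − 10^(62.8/10)) = 10·log₁₀(3849000) = 65.9 dB SPL.

65.9 dB SPL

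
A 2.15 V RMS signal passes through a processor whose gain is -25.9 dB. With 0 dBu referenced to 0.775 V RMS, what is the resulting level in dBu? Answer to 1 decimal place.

Input level: 20·log₁₀(2.15/0.775) = 8.86 dBu.
Output: 8.86 − 25.9 = -17.0 dBu.

-17.0 dBu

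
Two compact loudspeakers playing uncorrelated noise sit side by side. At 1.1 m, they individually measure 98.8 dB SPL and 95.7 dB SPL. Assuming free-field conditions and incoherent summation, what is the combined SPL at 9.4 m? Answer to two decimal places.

Combined at 1.1 m: 10·log₁₀(10^(98.8/10)+10^(95.7/10)) = 100.531 dB SPL.
Then apply −20·log₁₀(9.4/1.1) = -18.635 dB → 81.90 dB SPL.

81.90 dB SPL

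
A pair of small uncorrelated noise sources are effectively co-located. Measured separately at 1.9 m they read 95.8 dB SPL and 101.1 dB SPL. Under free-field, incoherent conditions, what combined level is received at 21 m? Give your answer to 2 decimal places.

Combined at 1.9 m: 10·log₁₀(10^(95.8/10)+10^(101.1/10)) = 102.223 dB SPL.
Then apply −20·log₁₀(21/1.9) = -20.869 dB → 81.35 dB SPL.

81.35 dB SPL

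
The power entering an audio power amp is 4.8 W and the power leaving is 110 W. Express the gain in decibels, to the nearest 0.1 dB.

For a power ratio, dB = 10·log₁₀(P₂/P₁).
10·log₁₀(110/4.8) = 10·log₁₀(22.92) = 13.6 dB.

13.6 dB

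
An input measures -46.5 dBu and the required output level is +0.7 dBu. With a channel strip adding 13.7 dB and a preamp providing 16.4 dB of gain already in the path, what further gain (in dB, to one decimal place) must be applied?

The required make-up gain is the shortfall in the dB sum.
G = +0.7 − (-46.5) − 13.7 − 16.4 = 17.1 dB.

17.1 dB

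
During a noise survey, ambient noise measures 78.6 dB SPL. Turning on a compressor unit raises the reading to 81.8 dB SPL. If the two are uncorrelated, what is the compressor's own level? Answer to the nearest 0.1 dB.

79.0 dB SPL

Background correction is a power subtraction:
L_src = 10·log₁₀(10^(81.8/10) − 10^(78.6/10)) = 10·log₁₀(78910000) = 79.0 dB SPL.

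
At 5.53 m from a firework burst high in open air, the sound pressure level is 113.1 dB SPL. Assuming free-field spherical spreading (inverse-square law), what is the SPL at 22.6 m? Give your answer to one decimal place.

Inverse-square spreading gives ΔL = −20·log₁₀(d₂/d₁).
ΔL = −20·log₁₀(22.6/5.53) = -12.23 dB, so L₂ = 113.1 + (-12.23) = 100.9 dB SPL.

100.9 dB SPL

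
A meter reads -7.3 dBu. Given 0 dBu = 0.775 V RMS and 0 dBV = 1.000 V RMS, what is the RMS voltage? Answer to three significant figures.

V = 0.775 V × 10^(-7.3/20).
= 0.775 × 0.4315 = 0.334 V.

0.334 V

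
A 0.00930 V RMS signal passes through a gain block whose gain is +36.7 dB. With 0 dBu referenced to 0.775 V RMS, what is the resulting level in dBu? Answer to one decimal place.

Input level: 20·log₁₀(0.00930/0.775) = -38.42 dBu.
Output: -38.42 + 36.7 = -1.7 dBu.

-1.7 dBu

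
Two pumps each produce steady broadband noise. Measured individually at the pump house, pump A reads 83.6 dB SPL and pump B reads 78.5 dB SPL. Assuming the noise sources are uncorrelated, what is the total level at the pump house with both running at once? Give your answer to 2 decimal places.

84.77 dB SPL

Add the sources as powers (linear), then convert back to dB:
L_total = 10·log₁₀(10^(83.6/10) + 10^(78.5/10)) = 10·log₁₀(299900000) = 84.77 dB SPL.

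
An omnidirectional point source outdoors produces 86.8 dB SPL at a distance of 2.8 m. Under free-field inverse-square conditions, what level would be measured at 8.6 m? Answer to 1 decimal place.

Free-field point source: level drops by 20·log₁₀ of the distance ratio.
ΔL = −20·log₁₀(8.6/2.8) = -9.75 dB, so L₂ = 86.8 + (-9.75) = 77.1 dB SPL.

77.1 dB SPL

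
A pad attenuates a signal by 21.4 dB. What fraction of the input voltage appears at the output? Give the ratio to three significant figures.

Voltage ratio = 10^(dB/20).
10^(-21.4/20) = 10^(-1.070) = 0.0851.

0.0851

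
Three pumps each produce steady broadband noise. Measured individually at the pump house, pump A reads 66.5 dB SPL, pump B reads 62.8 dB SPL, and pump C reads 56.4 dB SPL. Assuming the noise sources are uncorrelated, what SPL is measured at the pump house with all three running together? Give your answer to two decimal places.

68.33 dB SPL

Uncorrelated sources add in intensity (power), not in dB.
L_total = 10·log₁₀(10^(66.5/10) + 10^(62.8/10) + 10^(56.4/10)) = 10·log₁₀(6809000) = 68.33 dB SPL.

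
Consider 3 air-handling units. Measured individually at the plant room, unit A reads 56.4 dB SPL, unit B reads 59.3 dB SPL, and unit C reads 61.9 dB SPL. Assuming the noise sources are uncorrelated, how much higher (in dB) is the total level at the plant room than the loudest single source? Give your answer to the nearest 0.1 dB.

2.6 dB

Uncorrelated sources add in intensity (power), not in dB.
L_total = 10·log₁₀(10^(56.4/10) + 10^(59.3/10) + 10^(61.9/10)) = 64.53 dB SPL.
Excess over the loudest (61.9 dB): 64.53 − 61.9 = 2.6 dB.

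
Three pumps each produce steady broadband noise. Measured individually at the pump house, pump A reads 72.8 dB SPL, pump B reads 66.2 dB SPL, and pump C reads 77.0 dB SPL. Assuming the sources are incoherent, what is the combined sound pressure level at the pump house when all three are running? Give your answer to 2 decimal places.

78.65 dB SPL

Uncorrelated sources add in intensity (power), not in dB.
L_total = 10·log₁₀(10^(72.8/10) + 10^(66.2/10) + 10^(77.0/10)) = 10·log₁₀(73340000) = 78.65 dB SPL.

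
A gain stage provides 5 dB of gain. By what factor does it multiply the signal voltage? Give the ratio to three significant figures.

1.78

Voltage ratio = 10^(dB/20).
10^(5/20) = 10^(0.2500) = 1.78.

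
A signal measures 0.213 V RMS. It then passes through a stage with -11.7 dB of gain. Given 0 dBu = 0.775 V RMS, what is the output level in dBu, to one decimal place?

-22.9 dBu

Input level: 20·log₁₀(0.213/0.775) = -11.22 dBu.
Output: -11.22 − 11.7 = -22.9 dBu.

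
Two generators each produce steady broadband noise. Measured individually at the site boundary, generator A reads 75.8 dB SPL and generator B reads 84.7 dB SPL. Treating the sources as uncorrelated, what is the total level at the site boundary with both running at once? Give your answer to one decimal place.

85.2 dB SPL

Add the sources as powers (linear), then convert back to dB:
L_total = 10·log₁₀(10^(75.8/10) + 10^(84.7/10)) = 10·log₁₀(333100000) = 85.2 dB SPL.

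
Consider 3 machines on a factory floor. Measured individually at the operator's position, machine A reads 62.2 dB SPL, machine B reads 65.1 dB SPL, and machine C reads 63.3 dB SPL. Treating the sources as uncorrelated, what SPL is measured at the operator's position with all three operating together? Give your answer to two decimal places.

Add the sources as powers (linear), then convert back to dB:
L_total = 10·log₁₀(10^(62.2/10) + 10^(65.1/10) + 10^(63.3/10)) = 10·log₁₀(7033000) = 68.47 dB SPL.

68.47 dB SPL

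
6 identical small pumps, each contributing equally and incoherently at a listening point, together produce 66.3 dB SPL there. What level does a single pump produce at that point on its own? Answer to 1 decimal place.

58.5 dB SPL

6 equal incoherent sources add 10·log₁₀(6) = 7.78 dB over one source.
L_one = 66.3 − 7.78 = 58.5 dB SPL.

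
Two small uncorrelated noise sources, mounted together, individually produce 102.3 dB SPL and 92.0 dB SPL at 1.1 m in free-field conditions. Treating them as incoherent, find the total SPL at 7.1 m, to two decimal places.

Combined at 1.1 m: 10·log₁₀(10^(102.3/10)+10^(92.0/10)) = 102.687 dB SPL.
Then apply −20·log₁₀(7.1/1.1) = -16.197 dB → 86.49 dB SPL.

86.49 dB SPL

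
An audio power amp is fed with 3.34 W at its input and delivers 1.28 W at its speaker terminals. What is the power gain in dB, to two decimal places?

-4.17 dB

For a power ratio, dB = 10·log₁₀(P₂/P₁).
10·log₁₀(1.28/3.34) = 10·log₁₀(0.3832) = -4.17 dB.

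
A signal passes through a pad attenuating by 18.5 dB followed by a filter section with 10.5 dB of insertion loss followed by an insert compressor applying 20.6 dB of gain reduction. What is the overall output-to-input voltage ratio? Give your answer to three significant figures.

Net gain = (−18.5) + (−10.5) + (−20.6) = -49.6 dB.
Voltage ratio = 10^(-49.6/20) = 0.00331.

0.00331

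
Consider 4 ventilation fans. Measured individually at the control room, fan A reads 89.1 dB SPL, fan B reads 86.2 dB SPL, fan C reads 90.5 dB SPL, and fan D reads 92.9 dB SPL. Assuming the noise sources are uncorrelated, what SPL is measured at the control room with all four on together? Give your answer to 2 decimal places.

Incoherent sources sum as intensities:
L_total = 10·log₁₀(10^(89.1/10) + 10^(86.2/10) + 10^(90.5/10) + 10^(92.9/10)) = 10·log₁₀(4302000000) = 96.34 dB SPL.

96.34 dB SPL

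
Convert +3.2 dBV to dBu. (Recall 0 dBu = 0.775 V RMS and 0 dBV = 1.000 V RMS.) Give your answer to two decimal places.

+5.41 dBu

The offset between the scales is 20·log₁₀(0.775/1.000) = −2.214 dB.
So dBu = +3.2 + 2.214 = +5.41 dBu.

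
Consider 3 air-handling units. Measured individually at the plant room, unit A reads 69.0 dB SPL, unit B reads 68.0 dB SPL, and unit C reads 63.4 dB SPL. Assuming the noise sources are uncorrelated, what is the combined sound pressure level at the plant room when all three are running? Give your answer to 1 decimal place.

72.2 dB SPL

Uncorrelated sources add in intensity (power), not in dB.
L_total = 10·log₁₀(10^(69.0/10) + 10^(68.0/10) + 10^(63.4/10)) = 10·log₁₀(16440000) = 72.2 dB SPL.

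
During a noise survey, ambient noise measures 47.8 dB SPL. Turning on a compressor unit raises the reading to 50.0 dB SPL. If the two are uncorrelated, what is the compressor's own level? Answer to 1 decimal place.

Subtract intensities: L_src = 10·log₁₀(10^(L_total/10) − 10^(L_bg/10)).
L_src = 10·log₁₀(10^(50.0/10) − 10^(47.8/10)) = 10·log₁₀(39740) = 46.0 dB SPL.

46.0 dB SPL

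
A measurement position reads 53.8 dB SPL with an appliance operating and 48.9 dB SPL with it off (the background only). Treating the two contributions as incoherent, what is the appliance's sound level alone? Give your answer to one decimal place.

52.1 dB SPL

Subtract intensities: L_src = 10·log₁₀(10^(L_total/10) − 10^(L_bg/10)).
L_src = 10·log₁₀(10^(53.8/10) − 10^(48.9/10)) = 10·log₁₀(162300) = 52.1 dB SPL.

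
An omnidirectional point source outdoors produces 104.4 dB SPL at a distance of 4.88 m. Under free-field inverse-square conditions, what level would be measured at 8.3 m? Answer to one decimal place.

Inverse-square spreading gives ΔL = −20·log₁₀(d₂/d₁).
ΔL = −20·log₁₀(8.3/4.88) = -4.61 dB, so L₂ = 104.4 + (-4.61) = 99.8 dB SPL.

99.8 dB SPL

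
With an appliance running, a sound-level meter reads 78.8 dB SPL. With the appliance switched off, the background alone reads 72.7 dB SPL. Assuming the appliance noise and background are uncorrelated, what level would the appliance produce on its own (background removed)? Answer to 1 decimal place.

77.6 dB SPL

Remove the background by subtracting linear intensities:
L_src = 10·log₁₀(10^(78.8/10) − 10^(72.7/10)) = 10·log₁₀(57240000) = 77.6 dB SPL.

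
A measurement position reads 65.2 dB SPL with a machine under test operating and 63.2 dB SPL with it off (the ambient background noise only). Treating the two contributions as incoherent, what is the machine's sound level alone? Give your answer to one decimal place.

60.9 dB SPL

Background correction is a power subtraction:
L_src = 10·log₁₀(10^(65.2/10) − 10^(63.2/10)) = 10·log₁₀(1222000) = 60.9 dB SPL.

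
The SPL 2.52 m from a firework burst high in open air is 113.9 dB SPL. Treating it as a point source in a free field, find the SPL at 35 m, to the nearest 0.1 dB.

91.0 dB SPL

Inverse-square spreading gives ΔL = −20·log₁₀(d₂/d₁).
ΔL = −20·log₁₀(35/2.52) = -22.85 dB, so L₂ = 113.9 + (-22.85) = 91.0 dB SPL.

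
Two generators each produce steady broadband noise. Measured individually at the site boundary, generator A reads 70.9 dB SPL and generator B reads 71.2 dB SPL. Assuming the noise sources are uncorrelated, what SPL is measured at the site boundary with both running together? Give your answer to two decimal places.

74.06 dB SPL

Incoherent sources sum as intensities:
L_total = 10·log₁₀(10^(70.9/10) + 10^(71.2/10)) = 10·log₁₀(25490000) = 74.06 dB SPL.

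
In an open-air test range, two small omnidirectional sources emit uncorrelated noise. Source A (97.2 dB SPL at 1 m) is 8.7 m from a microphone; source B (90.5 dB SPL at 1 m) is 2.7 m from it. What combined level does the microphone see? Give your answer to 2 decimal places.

83.49 dB SPL

At the listener: L_A = 97.2 − 20·log₁₀(8.7) = 78.410 dB; L_B = 90.5 − 20·log₁₀(2.7) = 81.873 dB.
Combined: 10·log₁₀(10^(78.410/10)+10^(81.873/10)) = 83.49 dB SPL.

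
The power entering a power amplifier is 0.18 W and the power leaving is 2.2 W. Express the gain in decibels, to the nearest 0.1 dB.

For a power ratio, dB = 10·log₁₀(P₂/P₁).
10·log₁₀(2.2/0.18) = 10·log₁₀(12.22) = 10.9 dB.

10.9 dB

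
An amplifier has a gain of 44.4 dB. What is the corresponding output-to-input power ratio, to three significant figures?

Power ratio = 10^(dB/10).
10^(44.4/10) = 10^(4.440) = 27500.

27500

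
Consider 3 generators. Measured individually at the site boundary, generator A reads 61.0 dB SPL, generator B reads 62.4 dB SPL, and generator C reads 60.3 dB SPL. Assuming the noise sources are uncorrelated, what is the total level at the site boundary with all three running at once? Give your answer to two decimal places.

66.09 dB SPL

Uncorrelated sources add in intensity (power), not in dB.
L_total = 10·log₁₀(10^(61.0/10) + 10^(62.4/10) + 10^(60.3/10)) = 10·log₁₀(4068000) = 66.09 dB SPL.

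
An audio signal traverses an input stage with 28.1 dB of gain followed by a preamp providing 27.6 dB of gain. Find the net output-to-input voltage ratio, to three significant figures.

Net gain = 28.1 + 27.6 = 55.7 dB.
Voltage ratio = 10^(55.7/20) = 610.

610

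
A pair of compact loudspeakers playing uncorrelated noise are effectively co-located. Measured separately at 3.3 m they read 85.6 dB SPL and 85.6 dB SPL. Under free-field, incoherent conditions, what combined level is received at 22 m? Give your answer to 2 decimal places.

72.13 dB SPL

Combined at 3.3 m: 10·log₁₀(10^(85.6/10)+10^(85.6/10)) = 88.610 dB SPL.
Then apply −20·log₁₀(22/3.3) = -16.478 dB → 72.13 dB SPL.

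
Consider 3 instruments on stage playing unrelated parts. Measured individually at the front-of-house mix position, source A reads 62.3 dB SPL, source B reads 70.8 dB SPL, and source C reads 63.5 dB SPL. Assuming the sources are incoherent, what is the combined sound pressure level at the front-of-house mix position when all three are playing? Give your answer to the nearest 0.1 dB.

72.0 dB SPL

Incoherent sources sum as intensities:
L_total = 10·log₁₀(10^(62.3/10) + 10^(70.8/10) + 10^(63.5/10)) = 10·log₁₀(15960000) = 72.0 dB SPL.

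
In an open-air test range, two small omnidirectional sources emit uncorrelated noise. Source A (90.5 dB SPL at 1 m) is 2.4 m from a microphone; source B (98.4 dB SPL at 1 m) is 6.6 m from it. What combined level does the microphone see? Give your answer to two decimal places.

85.49 dB SPL

At the listener: L_A = 90.5 − 20·log₁₀(2.4) = 82.896 dB; L_B = 98.4 − 20·log₁₀(6.6) = 82.009 dB.
Combined: 10·log₁₀(10^(82.896/10)+10^(82.009/10)) = 85.49 dB SPL.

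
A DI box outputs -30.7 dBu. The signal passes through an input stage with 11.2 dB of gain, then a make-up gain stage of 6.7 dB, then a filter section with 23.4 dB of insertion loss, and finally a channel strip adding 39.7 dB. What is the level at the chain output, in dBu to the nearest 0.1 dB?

+3.5 dBu

In dB, series stages simply add:
-30.7 + 11.2 + 6.7 − 23.4 + 39.7 = +3.5 dBu.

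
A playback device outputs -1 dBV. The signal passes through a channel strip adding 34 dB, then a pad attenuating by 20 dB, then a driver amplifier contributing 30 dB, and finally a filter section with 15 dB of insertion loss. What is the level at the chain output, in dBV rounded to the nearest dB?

+28 dBV

In dB, series stages simply add:
-1 + 34 − 20 + 30 − 15 = +28 dBV.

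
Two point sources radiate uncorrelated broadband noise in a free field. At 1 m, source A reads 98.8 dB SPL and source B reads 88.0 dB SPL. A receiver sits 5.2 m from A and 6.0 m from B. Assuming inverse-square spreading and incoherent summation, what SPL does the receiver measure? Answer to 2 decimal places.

At the listener: L_A = 98.8 − 20·log₁₀(5.2) = 84.480 dB; L_B = 88.0 − 20·log₁₀(6.0) = 72.437 dB.
Combined: 10·log₁₀(10^(84.480/10)+10^(72.437/10)) = 84.74 dB SPL.

84.74 dB SPL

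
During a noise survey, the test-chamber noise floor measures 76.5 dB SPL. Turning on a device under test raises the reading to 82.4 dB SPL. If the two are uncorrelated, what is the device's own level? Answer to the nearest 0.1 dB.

Remove the background by subtracting linear intensities:
L_src = 10·log₁₀(10^(82.4/10) − 10^(76.5/10)) = 10·log₁₀(129100000) = 81.1 dB SPL.

81.1 dB SPL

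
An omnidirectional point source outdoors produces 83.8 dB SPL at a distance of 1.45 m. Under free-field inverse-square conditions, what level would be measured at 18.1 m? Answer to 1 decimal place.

61.9 dB SPL

Inverse-square spreading gives ΔL = −20·log₁₀(d₂/d₁).
ΔL = −20·log₁₀(18.1/1.45) = -21.93 dB, so L₂ = 83.8 + (-21.93) = 61.9 dB SPL.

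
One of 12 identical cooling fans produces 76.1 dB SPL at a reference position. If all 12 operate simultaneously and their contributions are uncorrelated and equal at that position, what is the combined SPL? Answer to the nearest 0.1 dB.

12 equal incoherent sources raise the level by 10·log₁₀(12) = 10.79 dB.
L_total = 76.1 + 10.79 = 86.9 dB SPL.

86.9 dB SPL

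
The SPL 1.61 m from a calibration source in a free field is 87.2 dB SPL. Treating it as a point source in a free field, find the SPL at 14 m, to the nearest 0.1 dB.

Inverse-square spreading gives ΔL = −20·log₁₀(d₂/d₁).
ΔL = −20·log₁₀(14/1.61) = -18.79 dB, so L₂ = 87.2 + (-18.79) = 68.4 dB SPL.

68.4 dB SPL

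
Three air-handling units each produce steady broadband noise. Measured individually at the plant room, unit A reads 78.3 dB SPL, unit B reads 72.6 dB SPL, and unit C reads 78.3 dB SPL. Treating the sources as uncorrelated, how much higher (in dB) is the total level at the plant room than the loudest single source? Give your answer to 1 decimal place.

3.6 dB

Add the sources as powers (linear), then convert back to dB:
L_total = 10·log₁₀(10^(78.3/10) + 10^(72.6/10) + 10^(78.3/10)) = 81.86 dB SPL.
Excess over the loudest (78.3 dB): 81.86 − 78.3 = 3.6 dB.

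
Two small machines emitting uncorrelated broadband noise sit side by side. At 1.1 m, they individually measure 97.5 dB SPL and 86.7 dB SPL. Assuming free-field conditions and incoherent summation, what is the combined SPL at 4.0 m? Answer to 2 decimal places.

Combined at 1.1 m: 10·log₁₀(10^(97.5/10)+10^(86.7/10)) = 97.847 dB SPL.
Then apply −20·log₁₀(4.0/1.1) = -11.213 dB → 86.63 dB SPL.

86.63 dB SPL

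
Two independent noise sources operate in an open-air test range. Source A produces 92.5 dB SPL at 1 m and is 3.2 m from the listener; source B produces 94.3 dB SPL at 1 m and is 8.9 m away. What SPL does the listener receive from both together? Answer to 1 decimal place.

At the listener: L_A = 92.5 − 20·log₁₀(3.2) = 82.40 dB; L_B = 94.3 − 20·log₁₀(8.9) = 75.31 dB.
Combined: 10·log₁₀(10^(82.40/10)+10^(75.31/10)) = 83.2 dB SPL.

83.2 dB SPL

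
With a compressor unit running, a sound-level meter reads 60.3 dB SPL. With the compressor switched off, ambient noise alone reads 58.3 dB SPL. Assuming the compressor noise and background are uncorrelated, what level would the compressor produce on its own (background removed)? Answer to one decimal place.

Subtract intensities: L_src = 10·log₁₀(10^(L_total/10) − 10^(L_bg/10)).
L_src = 10·log₁₀(10^(60.3/10) − 10^(58.3/10)) = 10·log₁₀(395400) = 56.0 dB SPL.

56.0 dB SPL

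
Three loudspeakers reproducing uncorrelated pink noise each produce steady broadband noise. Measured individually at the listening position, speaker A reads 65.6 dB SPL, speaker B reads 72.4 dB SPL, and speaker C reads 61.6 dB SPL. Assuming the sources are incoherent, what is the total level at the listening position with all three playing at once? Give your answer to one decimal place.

Add the sources as powers (linear), then convert back to dB:
L_total = 10·log₁₀(10^(65.6/10) + 10^(72.4/10) + 10^(61.6/10)) = 10·log₁₀(22450000) = 73.5 dB SPL.

73.5 dB SPL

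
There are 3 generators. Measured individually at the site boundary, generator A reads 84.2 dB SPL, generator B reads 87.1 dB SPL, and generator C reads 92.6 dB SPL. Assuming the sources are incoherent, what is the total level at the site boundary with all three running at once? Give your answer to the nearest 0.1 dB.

Uncorrelated sources add in intensity (power), not in dB.
L_total = 10·log₁₀(10^(84.2/10) + 10^(87.1/10) + 10^(92.6/10)) = 10·log₁₀(2596000000) = 94.1 dB SPL.

94.1 dB SPL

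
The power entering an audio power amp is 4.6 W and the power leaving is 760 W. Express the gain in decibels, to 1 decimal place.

Power ratio → dB uses the 10·log₁₀ form:
10·log₁₀(760/4.6) = 10·log₁₀(165.2) = 22.2 dB.

22.2 dB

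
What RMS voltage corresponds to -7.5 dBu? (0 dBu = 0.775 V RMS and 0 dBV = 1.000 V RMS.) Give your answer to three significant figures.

V = 0.775 V × 10^(-7.5/20).
= 0.775 × 0.4217 = 0.327 V.

0.327 V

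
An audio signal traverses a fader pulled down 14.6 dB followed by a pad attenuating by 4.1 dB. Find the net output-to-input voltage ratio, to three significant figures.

0.116

Net gain = (−14.6) + (−4.1) = -18.7 dB.
Voltage ratio = 10^(-18.7/20) = 0.116.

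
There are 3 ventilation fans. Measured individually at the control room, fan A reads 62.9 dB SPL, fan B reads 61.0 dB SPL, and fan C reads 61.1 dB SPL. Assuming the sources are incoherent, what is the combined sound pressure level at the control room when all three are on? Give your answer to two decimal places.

66.53 dB SPL

Incoherent sources sum as intensities:
L_total = 10·log₁₀(10^(62.9/10) + 10^(61.0/10) + 10^(61.1/10)) = 10·log₁₀(4497000) = 66.53 dB SPL.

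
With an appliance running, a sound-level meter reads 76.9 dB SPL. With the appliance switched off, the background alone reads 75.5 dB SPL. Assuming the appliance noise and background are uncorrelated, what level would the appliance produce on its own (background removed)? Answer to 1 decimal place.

Subtract intensities: L_src = 10·log₁₀(10^(L_total/10) − 10^(L_bg/10)).
L_src = 10·log₁₀(10^(76.9/10) − 10^(75.5/10)) = 10·log₁₀(13500000) = 71.3 dB SPL.

71.3 dB SPL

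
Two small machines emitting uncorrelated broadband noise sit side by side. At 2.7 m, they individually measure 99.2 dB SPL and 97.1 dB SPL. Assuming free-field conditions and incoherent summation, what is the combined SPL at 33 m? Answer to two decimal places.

79.54 dB SPL

Combined at 2.7 m: 10·log₁₀(10^(99.2/10)+10^(97.1/10)) = 101.286 dB SPL.
Then apply −20·log₁₀(33/2.7) = -21.743 dB → 79.54 dB SPL.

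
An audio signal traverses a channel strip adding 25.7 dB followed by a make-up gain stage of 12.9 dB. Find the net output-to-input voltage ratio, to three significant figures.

85.1

Net gain = 25.7 + 12.9 = 38.6 dB.
Voltage ratio = 10^(38.6/20) = 85.1.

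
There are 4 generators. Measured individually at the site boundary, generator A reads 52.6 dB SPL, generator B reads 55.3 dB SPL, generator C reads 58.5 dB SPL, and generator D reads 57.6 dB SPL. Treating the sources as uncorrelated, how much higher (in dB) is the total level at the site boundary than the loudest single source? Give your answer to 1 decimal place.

4.1 dB

Add the sources as powers (linear), then convert back to dB:
L_total = 10·log₁₀(10^(52.6/10) + 10^(55.3/10) + 10^(58.5/10) + 10^(57.6/10)) = 62.56 dB SPL.
Excess over the loudest (58.5 dB): 62.56 − 58.5 = 4.1 dB.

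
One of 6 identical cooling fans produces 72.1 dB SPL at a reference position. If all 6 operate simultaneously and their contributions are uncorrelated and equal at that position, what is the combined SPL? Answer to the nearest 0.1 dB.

6 equal incoherent sources raise the level by 10·log₁₀(6) = 7.78 dB.
L_total = 72.1 + 7.78 = 79.9 dB SPL.

79.9 dB SPL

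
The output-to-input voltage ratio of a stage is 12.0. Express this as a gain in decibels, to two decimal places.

For a voltage ratio, dB = 20·log₁₀(V₂/V₁).
20·log₁₀(12.0) = 21.58 dB.

21.58 dB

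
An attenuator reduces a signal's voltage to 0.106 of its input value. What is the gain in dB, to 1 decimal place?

For a voltage ratio, dB = 20·log₁₀(V₂/V₁).
20·log₁₀(0.106) = -19.5 dB.

-19.5 dB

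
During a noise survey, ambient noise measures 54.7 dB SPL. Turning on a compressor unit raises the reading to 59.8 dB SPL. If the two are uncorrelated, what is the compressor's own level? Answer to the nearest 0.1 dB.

58.2 dB SPL

Subtract intensities: L_src = 10·log₁₀(10^(L_total/10) − 10^(L_bg/10)).
L_src = 10·log₁₀(10^(59.8/10) − 10^(54.7/10)) = 10·log₁₀(659900) = 58.2 dB SPL.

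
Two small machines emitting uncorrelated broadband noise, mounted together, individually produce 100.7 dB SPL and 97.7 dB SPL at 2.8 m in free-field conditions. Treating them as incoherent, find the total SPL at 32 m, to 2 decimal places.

81.30 dB SPL

Combined at 2.8 m: 10·log₁₀(10^(100.7/10)+10^(97.7/10)) = 102.464 dB SPL.
Then apply −20·log₁₀(32/2.8) = -21.160 dB → 81.30 dB SPL.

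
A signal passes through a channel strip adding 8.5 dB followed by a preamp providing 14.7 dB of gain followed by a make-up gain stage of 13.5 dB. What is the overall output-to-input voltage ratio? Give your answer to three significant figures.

Net gain = 8.5 + 14.7 + 13.5 = 36.7 dB.
Voltage ratio = 10^(36.7/20) = 68.4.

68.4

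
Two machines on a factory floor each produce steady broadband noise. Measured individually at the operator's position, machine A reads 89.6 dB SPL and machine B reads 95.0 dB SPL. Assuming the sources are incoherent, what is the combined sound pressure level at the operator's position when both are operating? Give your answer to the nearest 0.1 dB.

96.1 dB SPL

Incoherent sources sum as intensities:
L_total = 10·log₁₀(10^(89.6/10) + 10^(95.0/10)) = 10·log₁₀(4074000000) = 96.1 dB SPL.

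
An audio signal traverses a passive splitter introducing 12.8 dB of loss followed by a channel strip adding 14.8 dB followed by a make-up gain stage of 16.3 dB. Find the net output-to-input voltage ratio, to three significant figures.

Net gain = (−12.8) + 14.8 + 16.3 = 18.3 dB.
Voltage ratio = 10^(18.3/20) = 8.22.

8.22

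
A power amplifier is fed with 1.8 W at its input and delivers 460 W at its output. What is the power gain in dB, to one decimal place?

24.1 dB

Power is a power quantity, so gain = 10·log₁₀(P_out/P_in).
10·log₁₀(460/1.8) = 10·log₁₀(255.6) = 24.1 dB.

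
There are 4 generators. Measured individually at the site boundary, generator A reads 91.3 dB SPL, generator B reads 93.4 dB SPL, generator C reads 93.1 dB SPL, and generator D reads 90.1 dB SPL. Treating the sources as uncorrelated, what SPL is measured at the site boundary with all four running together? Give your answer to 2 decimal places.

98.20 dB SPL

Incoherent sources sum as intensities:
L_total = 10·log₁₀(10^(91.3/10) + 10^(93.4/10) + 10^(93.1/10) + 10^(90.1/10)) = 10·log₁₀(6602000000) = 98.20 dB SPL.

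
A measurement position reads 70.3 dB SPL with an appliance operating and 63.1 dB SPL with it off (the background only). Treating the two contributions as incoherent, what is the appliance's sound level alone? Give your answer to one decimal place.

69.4 dB SPL

Remove the background by subtracting linear intensities:
L_src = 10·log₁₀(10^(70.3/10) − 10^(63.1/10)) = 10·log₁₀(8673000) = 69.4 dB SPL.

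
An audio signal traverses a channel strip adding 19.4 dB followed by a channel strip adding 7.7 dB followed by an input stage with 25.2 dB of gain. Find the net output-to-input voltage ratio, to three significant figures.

Net gain = 19.4 + 7.7 + 25.2 = 52.3 dB.
Voltage ratio = 10^(52.3/20) = 412.

412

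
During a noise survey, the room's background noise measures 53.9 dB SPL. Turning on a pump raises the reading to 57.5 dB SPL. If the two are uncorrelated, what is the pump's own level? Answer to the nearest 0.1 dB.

Subtract intensities: L_src = 10·log₁₀(10^(L_total/10) − 10^(L_bg/10)).
L_src = 10·log₁₀(10^(57.5/10) − 10^(53.9/10)) = 10·log₁₀(316900) = 55.0 dB SPL.

55.0 dB SPL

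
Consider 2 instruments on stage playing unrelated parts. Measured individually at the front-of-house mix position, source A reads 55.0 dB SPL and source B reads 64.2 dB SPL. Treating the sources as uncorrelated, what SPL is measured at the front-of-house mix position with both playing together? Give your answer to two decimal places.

64.69 dB SPL

Add the sources as powers (linear), then convert back to dB:
L_total = 10·log₁₀(10^(55.0/10) + 10^(64.2/10)) = 10·log₁₀(2946000) = 64.69 dB SPL.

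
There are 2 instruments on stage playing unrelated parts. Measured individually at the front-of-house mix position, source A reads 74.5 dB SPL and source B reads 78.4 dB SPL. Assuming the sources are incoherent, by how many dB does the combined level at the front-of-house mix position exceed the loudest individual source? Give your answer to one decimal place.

1.5 dB

Add the sources as powers (linear), then convert back to dB:
L_total = 10·log₁₀(10^(74.5/10) + 10^(78.4/10)) = 79.88 dB SPL.
Excess over the loudest (78.4 dB): 79.88 − 78.4 = 1.5 dB.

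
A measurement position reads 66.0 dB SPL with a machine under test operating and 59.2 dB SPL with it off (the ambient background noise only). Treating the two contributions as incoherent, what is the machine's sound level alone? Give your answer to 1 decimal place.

Background correction is a power subtraction:
L_src = 10·log₁₀(10^(66.0/10) − 10^(59.2/10)) = 10·log₁₀(3149000) = 65.0 dB SPL.

65.0 dB SPL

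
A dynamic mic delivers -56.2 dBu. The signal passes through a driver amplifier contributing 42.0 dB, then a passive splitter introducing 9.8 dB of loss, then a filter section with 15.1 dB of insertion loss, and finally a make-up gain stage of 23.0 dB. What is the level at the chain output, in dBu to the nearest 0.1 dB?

-16.1 dBu

Gain stages sum in dB:
-56.2 + 42.0 − 9.8 − 15.1 + 23.0 = -16.1 dBu.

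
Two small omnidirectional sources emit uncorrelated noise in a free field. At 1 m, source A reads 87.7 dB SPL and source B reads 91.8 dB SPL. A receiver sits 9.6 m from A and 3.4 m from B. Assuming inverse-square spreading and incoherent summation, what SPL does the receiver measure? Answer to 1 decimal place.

At the listener: L_A = 87.7 − 20·log₁₀(9.6) = 68.05 dB; L_B = 91.8 − 20·log₁₀(3.4) = 81.17 dB.
Combined: 10·log₁₀(10^(68.05/10)+10^(81.17/10)) = 81.4 dB SPL.

81.4 dB SPL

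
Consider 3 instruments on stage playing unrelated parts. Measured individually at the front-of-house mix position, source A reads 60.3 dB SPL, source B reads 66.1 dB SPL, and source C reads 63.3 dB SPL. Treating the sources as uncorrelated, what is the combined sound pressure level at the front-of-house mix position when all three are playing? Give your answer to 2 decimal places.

68.62 dB SPL

Add the sources as powers (linear), then convert back to dB:
L_total = 10·log₁₀(10^(60.3/10) + 10^(66.1/10) + 10^(63.3/10)) = 10·log₁₀(7283000) = 68.62 dB SPL.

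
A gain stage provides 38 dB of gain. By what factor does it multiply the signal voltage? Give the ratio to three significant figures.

Voltage ratio = 10^(dB/20).
10^(38/20) = 10^(1.900) = 79.4.

79.4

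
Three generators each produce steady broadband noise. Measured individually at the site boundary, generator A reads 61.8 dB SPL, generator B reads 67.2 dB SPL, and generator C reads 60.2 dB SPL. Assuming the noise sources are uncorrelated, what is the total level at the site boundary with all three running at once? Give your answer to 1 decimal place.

Incoherent sources sum as intensities:
L_total = 10·log₁₀(10^(61.8/10) + 10^(67.2/10) + 10^(60.2/10)) = 10·log₁₀(7809000) = 68.9 dB SPL.

68.9 dB SPL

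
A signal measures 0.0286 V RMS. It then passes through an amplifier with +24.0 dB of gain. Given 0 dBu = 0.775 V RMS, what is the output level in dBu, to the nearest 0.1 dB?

Input level: 20·log₁₀(0.0286/0.775) = -28.66 dBu.
Output: -28.66 + 24.0 = -4.7 dBu.

-4.7 dBu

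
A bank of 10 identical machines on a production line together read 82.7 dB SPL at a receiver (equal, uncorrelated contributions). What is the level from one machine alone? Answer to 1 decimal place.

72.7 dB SPL

10 equal incoherent sources add 10·log₁₀(10) = 10.00 dB over one source.
L_one = 82.7 − 10.00 = 72.7 dB SPL.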